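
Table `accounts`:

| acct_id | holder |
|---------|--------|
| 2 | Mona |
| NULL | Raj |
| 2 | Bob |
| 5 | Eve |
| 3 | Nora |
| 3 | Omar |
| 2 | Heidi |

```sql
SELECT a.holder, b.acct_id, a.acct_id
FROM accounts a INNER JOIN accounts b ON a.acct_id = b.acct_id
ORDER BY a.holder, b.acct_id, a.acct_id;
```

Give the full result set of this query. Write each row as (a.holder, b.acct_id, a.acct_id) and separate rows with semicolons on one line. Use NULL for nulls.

(Bob, 2, 2); (Bob, 2, 2); (Bob, 2, 2); (Eve, 5, 5); (Heidi, 2, 2); (Heidi, 2, 2); (Heidi, 2, 2); (Mona, 2, 2); (Mona, 2, 2); (Mona, 2, 2); (Nora, 3, 3); (Nora, 3, 3); (Omar, 3, 3); (Omar, 3, 3)

INNER JOIN keeps only pairs where the ON condition holds.
Matching on a.acct_id = b.acct_id. A NULL in a compared column never satisfies the condition.
- a row (acct_id=2): matches 3 b row(s) → 3 output row(s).
- a row (acct_id=NULL): no match → dropped.
- a row (acct_id=2): matches 3 b row(s) → 3 output row(s).
- a row (acct_id=5): matches 1 b row(s) → 1 output row(s).
- a row (acct_id=3): matches 2 b row(s) → 2 output row(s).
- a row (acct_id=3): matches 2 b row(s) → 2 output row(s).
- a row (acct_id=2): matches 3 b row(s) → 3 output row(s).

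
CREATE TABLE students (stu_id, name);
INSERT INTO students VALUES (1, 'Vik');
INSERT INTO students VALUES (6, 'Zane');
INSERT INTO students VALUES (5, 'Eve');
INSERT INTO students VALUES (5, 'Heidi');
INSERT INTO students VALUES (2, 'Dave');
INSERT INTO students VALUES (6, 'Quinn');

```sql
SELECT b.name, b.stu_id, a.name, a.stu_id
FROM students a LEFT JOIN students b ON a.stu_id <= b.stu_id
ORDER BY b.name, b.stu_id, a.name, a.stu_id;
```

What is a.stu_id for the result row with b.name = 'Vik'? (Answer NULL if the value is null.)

1

LEFT JOIN keeps every row from `students a`; unmatched rows get NULL for `students b`'s columns.
Matching on a.stu_id <= b.stu_id.
- a[0] stu_id=1 → 6 match(es) in b → 6 row(s).
- a[1] stu_id=6 → 2 match(es) in b → 2 row(s).
- a[2] stu_id=5 → 4 match(es) in b → 4 row(s).
- a[3] stu_id=5 → 4 match(es) in b → 4 row(s).
- a[4] stu_id=2 → 5 match(es) in b → 5 row(s).
- a[5] stu_id=6 → 2 match(es) in b → 2 row(s).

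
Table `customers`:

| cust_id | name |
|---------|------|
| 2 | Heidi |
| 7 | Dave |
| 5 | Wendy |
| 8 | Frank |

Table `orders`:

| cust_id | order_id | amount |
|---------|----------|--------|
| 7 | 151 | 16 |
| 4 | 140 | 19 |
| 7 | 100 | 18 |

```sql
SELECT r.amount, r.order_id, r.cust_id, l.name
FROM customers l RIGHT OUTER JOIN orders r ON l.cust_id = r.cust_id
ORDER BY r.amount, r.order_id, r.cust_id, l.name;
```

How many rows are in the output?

RIGHT JOIN keeps every row from `orders`; unmatched rows get NULL for `customers`'s columns.
Matching on l.cust_id = r.cust_id.
Matched pairs: 2; unmatched r rows kept: 1.
Total: 2 matched + 1 padded = 3 rows.

3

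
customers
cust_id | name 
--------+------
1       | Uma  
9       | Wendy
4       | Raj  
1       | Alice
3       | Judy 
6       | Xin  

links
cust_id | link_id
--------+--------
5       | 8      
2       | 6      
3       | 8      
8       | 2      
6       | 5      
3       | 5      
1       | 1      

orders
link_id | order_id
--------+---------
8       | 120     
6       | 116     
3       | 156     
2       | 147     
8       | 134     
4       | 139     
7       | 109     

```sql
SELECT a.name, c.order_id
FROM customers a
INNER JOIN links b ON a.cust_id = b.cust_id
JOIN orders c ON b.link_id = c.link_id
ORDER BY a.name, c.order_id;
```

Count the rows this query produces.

Evaluate left to right. First `customers a INNER JOIN links b` on cust_id: 5 row(s).
Then INNER JOIN `orders c` on link_id: keep only rows whose b.link_id appears in c.
Result: 2 row(s).

2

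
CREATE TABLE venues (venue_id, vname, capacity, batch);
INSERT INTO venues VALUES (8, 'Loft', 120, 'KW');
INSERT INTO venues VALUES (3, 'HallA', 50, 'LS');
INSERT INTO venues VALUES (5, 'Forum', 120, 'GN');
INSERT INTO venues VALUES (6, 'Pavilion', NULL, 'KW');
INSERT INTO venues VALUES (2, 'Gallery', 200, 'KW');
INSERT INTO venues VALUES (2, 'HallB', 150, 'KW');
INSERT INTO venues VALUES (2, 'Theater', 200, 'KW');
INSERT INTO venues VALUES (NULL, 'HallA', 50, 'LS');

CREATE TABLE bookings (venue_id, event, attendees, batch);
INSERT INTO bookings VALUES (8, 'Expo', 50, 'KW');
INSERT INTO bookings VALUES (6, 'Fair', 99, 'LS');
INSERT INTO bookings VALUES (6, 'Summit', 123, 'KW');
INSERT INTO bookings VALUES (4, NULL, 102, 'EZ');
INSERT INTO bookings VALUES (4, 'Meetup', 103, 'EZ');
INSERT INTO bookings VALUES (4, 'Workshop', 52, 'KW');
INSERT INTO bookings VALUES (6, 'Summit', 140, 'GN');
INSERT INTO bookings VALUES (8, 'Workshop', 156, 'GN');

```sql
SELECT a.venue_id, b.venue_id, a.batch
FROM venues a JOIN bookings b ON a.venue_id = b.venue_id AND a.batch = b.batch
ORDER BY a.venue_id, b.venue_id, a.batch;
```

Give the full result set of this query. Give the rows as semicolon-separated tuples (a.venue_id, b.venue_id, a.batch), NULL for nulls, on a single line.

(6, 6, KW); (8, 8, KW)

INNER JOIN keeps only pairs where the ON condition holds.
Matching on a.venue_id = b.venue_id AND a.batch = b.batch. A NULL in a compared column never satisfies the condition.
- venue_id=8, batch=KW: 1 matching b row(s), so 1 row(s) emitted.
- venue_id=3, batch=LS: no matching b row, dropped.
- venue_id=5, batch=GN: no matching b row, dropped.
- venue_id=6, batch=KW: 1 matching b row(s), so 1 row(s) emitted.
- venue_id=2, batch=KW: no matching b row, dropped.
- venue_id=2, batch=KW: no matching b row, dropped.
- venue_id=2, batch=KW: no matching b row, dropped.
- venue_id=NULL, batch=LS: no matching b row, dropped.
After projecting and ordering:
a.venue_id | b.venue_id | a.batch
6 | 6 | KW
8 | 8 | KW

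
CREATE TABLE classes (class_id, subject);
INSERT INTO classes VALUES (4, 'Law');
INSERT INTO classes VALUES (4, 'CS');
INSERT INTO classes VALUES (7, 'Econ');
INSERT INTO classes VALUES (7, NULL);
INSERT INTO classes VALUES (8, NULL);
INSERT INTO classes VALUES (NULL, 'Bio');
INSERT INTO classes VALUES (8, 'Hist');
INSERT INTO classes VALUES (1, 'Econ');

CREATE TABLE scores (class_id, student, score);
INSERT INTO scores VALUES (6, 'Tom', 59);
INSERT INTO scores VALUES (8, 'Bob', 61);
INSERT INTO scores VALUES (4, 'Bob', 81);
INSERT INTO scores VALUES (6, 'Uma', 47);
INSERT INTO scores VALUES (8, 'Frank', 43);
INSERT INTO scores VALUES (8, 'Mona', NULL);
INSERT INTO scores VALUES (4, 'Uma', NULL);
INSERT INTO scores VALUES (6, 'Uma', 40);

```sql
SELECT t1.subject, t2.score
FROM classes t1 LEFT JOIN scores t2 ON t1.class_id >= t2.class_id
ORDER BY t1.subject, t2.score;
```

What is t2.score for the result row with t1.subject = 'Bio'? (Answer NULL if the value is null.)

LEFT JOIN keeps every row from `classes`; unmatched rows get NULL for `scores`'s columns.
Matching on t1.class_id >= t2.class_id. A NULL in a compared column never satisfies the condition.
Matched pairs: 30; unmatched t1 rows kept: 2.

NULL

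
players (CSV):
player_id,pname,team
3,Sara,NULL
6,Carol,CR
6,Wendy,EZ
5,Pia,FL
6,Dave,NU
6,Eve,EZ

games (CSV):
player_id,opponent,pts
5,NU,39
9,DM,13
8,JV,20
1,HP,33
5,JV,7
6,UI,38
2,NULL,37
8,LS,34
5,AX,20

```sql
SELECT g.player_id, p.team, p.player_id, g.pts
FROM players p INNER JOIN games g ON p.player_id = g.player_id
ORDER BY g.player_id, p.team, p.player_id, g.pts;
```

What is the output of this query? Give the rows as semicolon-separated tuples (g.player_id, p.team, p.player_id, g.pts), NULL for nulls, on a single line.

(5, FL, 5, 7); (5, FL, 5, 20); (5, FL, 5, 39); (6, CR, 6, 38); (6, EZ, 6, 38); (6, EZ, 6, 38); (6, NU, 6, 38)

INNER JOIN keeps only pairs where the ON condition holds.
Matching on p.player_id = g.player_id.
Matched pairs: 7.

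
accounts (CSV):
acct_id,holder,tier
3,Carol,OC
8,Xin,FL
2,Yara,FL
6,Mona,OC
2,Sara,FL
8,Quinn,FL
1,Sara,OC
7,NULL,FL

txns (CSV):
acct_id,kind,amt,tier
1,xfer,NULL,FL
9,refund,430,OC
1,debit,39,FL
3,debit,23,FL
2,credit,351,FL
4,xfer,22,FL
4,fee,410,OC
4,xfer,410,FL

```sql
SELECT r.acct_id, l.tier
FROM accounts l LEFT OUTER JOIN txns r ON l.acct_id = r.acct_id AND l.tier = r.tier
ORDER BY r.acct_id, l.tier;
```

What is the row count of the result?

LEFT JOIN keeps every row from `accounts`; unmatched rows get NULL for `txns`'s columns.
Matching on l.acct_id = r.acct_id AND l.tier = r.tier.
Matched pairs: 2; unmatched l rows kept: 6.
Total: 2 matched + 6 padded = 8 rows.

8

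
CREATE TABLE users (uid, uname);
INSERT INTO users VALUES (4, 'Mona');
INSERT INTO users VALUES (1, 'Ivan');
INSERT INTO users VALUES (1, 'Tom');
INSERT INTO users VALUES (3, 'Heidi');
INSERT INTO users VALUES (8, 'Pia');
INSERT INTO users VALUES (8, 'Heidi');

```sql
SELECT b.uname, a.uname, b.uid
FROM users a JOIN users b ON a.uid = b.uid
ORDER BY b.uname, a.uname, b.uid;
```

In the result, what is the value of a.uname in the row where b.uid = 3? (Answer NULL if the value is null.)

INNER JOIN keeps only pairs where the ON condition holds.
Matching on a.uid = b.uid.
- a row (uid=4): matches 1 b row(s) → 1 output row(s).
- a row (uid=1): matches 2 b row(s) → 2 output row(s).
- a row (uid=1): matches 2 b row(s) → 2 output row(s).
- a row (uid=3): matches 1 b row(s) → 1 output row(s).
- a row (uid=8): matches 2 b row(s) → 2 output row(s).
- a row (uid=8): matches 2 b row(s) → 2 output row(s).

Heidi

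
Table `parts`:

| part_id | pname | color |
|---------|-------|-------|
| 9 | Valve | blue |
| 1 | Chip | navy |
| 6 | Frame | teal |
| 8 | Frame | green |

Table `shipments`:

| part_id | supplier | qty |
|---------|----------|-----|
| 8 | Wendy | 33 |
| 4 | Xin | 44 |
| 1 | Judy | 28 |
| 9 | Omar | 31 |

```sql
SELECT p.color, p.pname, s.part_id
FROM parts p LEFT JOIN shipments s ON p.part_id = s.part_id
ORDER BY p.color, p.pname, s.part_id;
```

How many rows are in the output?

4

LEFT JOIN keeps every row from `parts`; unmatched rows get NULL for `shipments`'s columns.
Matching on p.part_id = s.part_id.
- part_id=9: 1 matching s row(s), so 1 row(s) emitted.
- part_id=1: 1 matching s row(s), so 1 row(s) emitted.
- part_id=6: no s row matches, row kept with s columns NULL.
- part_id=8: 1 matching s row(s), so 1 row(s) emitted.
Total: 3 matched + 1 padded = 4 rows.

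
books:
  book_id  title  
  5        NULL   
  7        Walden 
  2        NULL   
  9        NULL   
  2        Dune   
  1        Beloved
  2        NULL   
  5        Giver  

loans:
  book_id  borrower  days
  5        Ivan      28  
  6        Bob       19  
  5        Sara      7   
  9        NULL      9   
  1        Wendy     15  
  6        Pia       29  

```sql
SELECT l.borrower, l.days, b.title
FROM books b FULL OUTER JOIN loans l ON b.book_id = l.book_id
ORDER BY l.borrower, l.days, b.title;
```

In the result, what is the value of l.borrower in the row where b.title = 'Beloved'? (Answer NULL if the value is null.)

Wendy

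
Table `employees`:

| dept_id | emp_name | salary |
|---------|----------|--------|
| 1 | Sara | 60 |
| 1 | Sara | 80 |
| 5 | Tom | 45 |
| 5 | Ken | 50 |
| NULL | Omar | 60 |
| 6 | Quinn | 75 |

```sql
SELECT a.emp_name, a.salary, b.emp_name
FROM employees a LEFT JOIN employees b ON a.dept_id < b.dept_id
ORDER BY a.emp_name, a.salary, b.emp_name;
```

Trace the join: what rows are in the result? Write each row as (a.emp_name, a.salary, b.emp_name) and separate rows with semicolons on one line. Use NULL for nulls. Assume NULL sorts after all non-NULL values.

(Ken, 50, Quinn); (Omar, 60, NULL); (Quinn, 75, NULL); (Sara, 60, Ken); (Sara, 60, Quinn); (Sara, 60, Tom); (Sara, 80, Ken); (Sara, 80, Quinn); (Sara, 80, Tom); (Tom, 45, Quinn)

LEFT JOIN keeps every row from `employees a`; unmatched rows get NULL for `employees b`'s columns.
Matching on a.dept_id < b.dept_id. A NULL in a compared column never satisfies the condition.
- a (dept_id=1) pairs with 3 row(s) of b.
- a (dept_id=1) pairs with 3 row(s) of b.
- a (dept_id=5) pairs with 1 row(s) of b.
- a (dept_id=5) pairs with 1 row(s) of b.
- a (dept_id=NULL) has no partner → padded with NULL.
- a (dept_id=6) has no partner → padded with NULL.
After projecting and ordering:
a.emp_name | a.salary | b.emp_name
Ken | 50 | Quinn
Omar | 60 | NULL
Quinn | 75 | NULL
Sara | 60 | Ken
Sara | 60 | Quinn
Sara | 60 | Tom
Sara | 80 | Ken
Sara | 80 | Quinn
Sara | 80 | Tom
Tom | 45 | Quinn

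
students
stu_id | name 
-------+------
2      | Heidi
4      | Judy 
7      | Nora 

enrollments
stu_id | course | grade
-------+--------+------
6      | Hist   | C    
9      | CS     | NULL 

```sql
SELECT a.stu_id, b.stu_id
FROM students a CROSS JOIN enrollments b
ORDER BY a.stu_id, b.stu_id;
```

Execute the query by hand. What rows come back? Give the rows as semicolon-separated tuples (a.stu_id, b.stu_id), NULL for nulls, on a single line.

(2, 6); (2, 9); (4, 6); (4, 9); (7, 6); (7, 9)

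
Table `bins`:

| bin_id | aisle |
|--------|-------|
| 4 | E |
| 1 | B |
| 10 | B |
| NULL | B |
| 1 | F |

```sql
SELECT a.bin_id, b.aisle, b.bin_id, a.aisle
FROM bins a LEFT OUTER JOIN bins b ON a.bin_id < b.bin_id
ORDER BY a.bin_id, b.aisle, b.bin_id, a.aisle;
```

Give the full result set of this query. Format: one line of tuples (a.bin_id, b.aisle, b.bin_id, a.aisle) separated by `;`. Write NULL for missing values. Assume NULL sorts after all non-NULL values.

(1, B, 10, B); (1, B, 10, F); (1, E, 4, B); (1, E, 4, F); (4, B, 10, E); (10, NULL, NULL, B); (NULL, NULL, NULL, B)

LEFT JOIN keeps every row from `bins a`; unmatched rows get NULL for `bins b`'s columns.
Matching on a.bin_id < b.bin_id. A NULL in a compared column never satisfies the condition.
- a[0] bin_id=4 → 1 match(es) in b → 1 row(s).
- a[1] bin_id=1 → 2 match(es) in b → 2 row(s).
- a[2] bin_id=10 → no match; kept with NULLs on the b side.
- a[3] bin_id=NULL → no match; kept with NULLs on the b side.
- a[4] bin_id=1 → 2 match(es) in b → 2 row(s).
After projecting and ordering:
a.bin_id | b.aisle | b.bin_id | a.aisle
1 | B | 10 | B
1 | B | 10 | F
1 | E | 4 | B
1 | E | 4 | F
4 | B | 10 | E
10 | NULL | NULL | B
NULL | NULL | NULL | B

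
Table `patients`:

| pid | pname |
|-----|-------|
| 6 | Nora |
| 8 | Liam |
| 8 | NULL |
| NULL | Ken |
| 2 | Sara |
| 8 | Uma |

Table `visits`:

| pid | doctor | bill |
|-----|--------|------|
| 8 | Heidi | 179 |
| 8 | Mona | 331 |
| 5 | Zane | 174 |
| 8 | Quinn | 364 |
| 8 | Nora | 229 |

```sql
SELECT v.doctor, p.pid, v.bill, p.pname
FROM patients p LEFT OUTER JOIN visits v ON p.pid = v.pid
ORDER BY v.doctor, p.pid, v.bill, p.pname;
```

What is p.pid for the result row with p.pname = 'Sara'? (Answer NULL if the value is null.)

LEFT JOIN keeps every row from `patients`; unmatched rows get NULL for `visits`'s columns.
Matching on p.pid = v.pid. A NULL in a compared column never satisfies the condition.
Matched pairs: 12; unmatched p rows kept: 3.

2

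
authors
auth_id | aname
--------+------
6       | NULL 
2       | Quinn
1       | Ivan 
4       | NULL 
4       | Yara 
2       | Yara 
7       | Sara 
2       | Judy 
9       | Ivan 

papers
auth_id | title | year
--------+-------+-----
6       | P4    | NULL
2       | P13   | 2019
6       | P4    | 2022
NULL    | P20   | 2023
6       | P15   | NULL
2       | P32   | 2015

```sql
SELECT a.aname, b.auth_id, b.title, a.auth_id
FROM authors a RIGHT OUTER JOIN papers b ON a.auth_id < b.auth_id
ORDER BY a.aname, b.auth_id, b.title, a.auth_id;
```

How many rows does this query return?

21

RIGHT JOIN keeps every row from `papers`; unmatched rows get NULL for `authors`'s columns.
Matching on a.auth_id < b.auth_id. A NULL in a compared column never satisfies the condition.
- a (auth_id=6) has no partner in b.
- a (auth_id=2) pairs with 3 row(s) of b.
- a (auth_id=1) pairs with 5 row(s) of b.
- a (auth_id=4) pairs with 3 row(s) of b.
- a (auth_id=4) pairs with 3 row(s) of b.
- a (auth_id=2) pairs with 3 row(s) of b.
- a (auth_id=7) has no partner in b.
- a (auth_id=2) pairs with 3 row(s) of b.
- a (auth_id=9) has no partner in b.
- 1 b row(s) had no a match → kept, a columns NULL.
Total: 20 matched + 1 padded = 21 rows.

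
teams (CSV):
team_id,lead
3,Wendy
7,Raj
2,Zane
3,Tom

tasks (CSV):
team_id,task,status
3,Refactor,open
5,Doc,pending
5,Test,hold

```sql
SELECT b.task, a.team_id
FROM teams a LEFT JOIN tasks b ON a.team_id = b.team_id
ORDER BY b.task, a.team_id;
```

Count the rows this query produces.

LEFT JOIN keeps every row from `teams`; unmatched rows get NULL for `tasks`'s columns.
Matching on a.team_id = b.team_id.
- a row (team_id=3): matches 1 b row(s) → 1 output row(s).
- a row (team_id=7): no match → kept, b columns NULL.
- a row (team_id=2): no match → kept, b columns NULL.
- a row (team_id=3): matches 1 b row(s) → 1 output row(s).
Total: 2 matched + 2 padded = 4 rows.

4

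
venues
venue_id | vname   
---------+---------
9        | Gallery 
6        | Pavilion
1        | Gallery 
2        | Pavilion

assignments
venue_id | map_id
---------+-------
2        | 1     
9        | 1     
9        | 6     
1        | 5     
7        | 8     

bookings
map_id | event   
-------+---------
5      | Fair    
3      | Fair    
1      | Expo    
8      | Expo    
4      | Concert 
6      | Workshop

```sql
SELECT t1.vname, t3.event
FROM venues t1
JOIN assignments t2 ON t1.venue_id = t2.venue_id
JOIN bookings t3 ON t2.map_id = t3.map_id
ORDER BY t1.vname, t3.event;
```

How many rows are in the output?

Joins associate left-to-right: venues INNER JOIN assignments on venue_id gives 4 intermediate row(s).
Then INNER JOIN `bookings t3` on map_id: keep only rows whose t2.map_id appears in t3.
Result: 4 row(s).

4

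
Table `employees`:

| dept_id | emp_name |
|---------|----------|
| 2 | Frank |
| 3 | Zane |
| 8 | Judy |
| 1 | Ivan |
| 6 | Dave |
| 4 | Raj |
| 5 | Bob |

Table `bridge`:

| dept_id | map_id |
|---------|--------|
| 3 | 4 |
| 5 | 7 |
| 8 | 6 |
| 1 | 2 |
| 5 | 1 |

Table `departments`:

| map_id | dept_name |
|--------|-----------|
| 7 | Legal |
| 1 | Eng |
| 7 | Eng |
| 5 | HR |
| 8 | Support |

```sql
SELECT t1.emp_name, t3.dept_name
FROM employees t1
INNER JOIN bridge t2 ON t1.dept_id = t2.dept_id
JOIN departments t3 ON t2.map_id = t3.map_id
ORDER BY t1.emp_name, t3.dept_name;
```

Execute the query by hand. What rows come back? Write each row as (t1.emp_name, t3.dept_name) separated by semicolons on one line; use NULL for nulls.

Joins associate left-to-right: employees INNER JOIN bridge on dept_id gives 5 intermediate row(s).
Then INNER JOIN `departments t3` on map_id: keep only rows whose t2.map_id appears in t3.

(Bob, Eng); (Bob, Eng); (Bob, Legal)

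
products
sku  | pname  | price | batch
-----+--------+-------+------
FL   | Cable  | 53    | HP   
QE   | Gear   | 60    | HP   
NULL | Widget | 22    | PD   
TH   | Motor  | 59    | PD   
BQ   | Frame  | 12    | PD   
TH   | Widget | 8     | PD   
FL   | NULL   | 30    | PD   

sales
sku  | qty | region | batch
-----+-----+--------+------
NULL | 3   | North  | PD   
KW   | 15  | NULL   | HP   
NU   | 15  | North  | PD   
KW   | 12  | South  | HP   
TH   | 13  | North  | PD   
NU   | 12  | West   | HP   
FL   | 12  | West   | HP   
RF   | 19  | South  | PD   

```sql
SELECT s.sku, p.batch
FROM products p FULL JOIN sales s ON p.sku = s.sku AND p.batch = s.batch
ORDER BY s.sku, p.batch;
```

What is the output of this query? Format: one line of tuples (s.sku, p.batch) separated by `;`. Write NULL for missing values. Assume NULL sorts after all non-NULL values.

(FL, HP); (KW, NULL); (KW, NULL); (NU, NULL); (NU, NULL); (RF, NULL); (TH, PD); (TH, PD); (NULL, HP); (NULL, PD); (NULL, PD); (NULL, PD); (NULL, NULL)

FULL OUTER JOIN keeps every row from both sides; unmatched rows get NULL for the other side's columns.
Matching on p.sku = s.sku AND p.batch = s.batch. A NULL in a compared column never satisfies the condition.
- sku=FL, batch=HP: 1 matching s row(s), so 1 row(s) emitted.
- sku=QE, batch=HP: no s row matches, row kept with s columns NULL.
- sku=NULL, batch=PD: no s row matches, row kept with s columns NULL.
- sku=TH, batch=PD: 1 matching s row(s), so 1 row(s) emitted.
- sku=BQ, batch=PD: no s row matches, row kept with s columns NULL.
- sku=TH, batch=PD: 1 matching s row(s), so 1 row(s) emitted.
- sku=FL, batch=PD: no s row matches, row kept with s columns NULL.
- plus 6 unmatched s row(s), each kept with NULL p columns.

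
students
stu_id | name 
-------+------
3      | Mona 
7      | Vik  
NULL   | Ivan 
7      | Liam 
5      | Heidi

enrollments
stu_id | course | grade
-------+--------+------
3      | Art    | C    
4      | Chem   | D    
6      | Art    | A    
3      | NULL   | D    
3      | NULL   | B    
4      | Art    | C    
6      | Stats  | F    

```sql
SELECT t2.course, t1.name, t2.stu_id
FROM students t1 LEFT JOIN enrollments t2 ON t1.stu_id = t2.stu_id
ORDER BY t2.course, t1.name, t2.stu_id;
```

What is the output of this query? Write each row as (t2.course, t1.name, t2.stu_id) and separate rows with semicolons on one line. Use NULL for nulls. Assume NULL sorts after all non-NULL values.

LEFT JOIN keeps every row from `students`; unmatched rows get NULL for `enrollments`'s columns.
Matching on t1.stu_id = t2.stu_id. A NULL in a compared column never satisfies the condition.
- t1 row (stu_id=3): matches 3 t2 row(s) → 3 output row(s).
- t1 row (stu_id=7): no match → kept, t2 columns NULL.
- t1 row (stu_id=NULL): no match → kept, t2 columns NULL.
- t1 row (stu_id=7): no match → kept, t2 columns NULL.
- t1 row (stu_id=5): no match → kept, t2 columns NULL.
After projecting and ordering:
t2.course | t1.name | t2.stu_id
Art | Mona | 3
NULL | Heidi | NULL
NULL | Ivan | NULL
NULL | Liam | NULL
NULL | Mona | 3
NULL | Mona | 3
NULL | Vik | NULL

(Art, Mona, 3); (NULL, Heidi, NULL); (NULL, Ivan, NULL); (NULL, Liam, NULL); (NULL, Mona, 3); (NULL, Mona, 3); (NULL, Vik, NULL)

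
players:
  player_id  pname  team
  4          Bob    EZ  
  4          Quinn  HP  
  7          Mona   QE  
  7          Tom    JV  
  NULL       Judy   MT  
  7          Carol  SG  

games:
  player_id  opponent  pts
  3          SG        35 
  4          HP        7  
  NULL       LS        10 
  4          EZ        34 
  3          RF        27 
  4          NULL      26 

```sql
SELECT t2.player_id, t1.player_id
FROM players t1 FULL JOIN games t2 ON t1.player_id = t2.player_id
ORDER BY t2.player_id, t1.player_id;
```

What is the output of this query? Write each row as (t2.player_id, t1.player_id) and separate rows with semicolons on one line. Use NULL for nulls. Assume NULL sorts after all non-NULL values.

FULL OUTER JOIN keeps every row from both sides; unmatched rows get NULL for the other side's columns.
Matching on t1.player_id = t2.player_id. A NULL in a compared column never satisfies the condition.
- player_id=4: 3 matching t2 row(s), so 3 row(s) emitted.
- player_id=4: 3 matching t2 row(s), so 3 row(s) emitted.
- player_id=7: no t2 row matches, row kept with t2 columns NULL.
- player_id=7: no t2 row matches, row kept with t2 columns NULL.
- player_id=NULL: no t2 row matches, row kept with t2 columns NULL.
- player_id=7: no t2 row matches, row kept with t2 columns NULL.
- plus 3 unmatched t2 row(s), each kept with NULL t1 columns.

(3, NULL); (3, NULL); (4, 4); (4, 4); (4, 4); (4, 4); (4, 4); (4, 4); (NULL, 7); (NULL, 7); (NULL, 7); (NULL, NULL); (NULL, NULL)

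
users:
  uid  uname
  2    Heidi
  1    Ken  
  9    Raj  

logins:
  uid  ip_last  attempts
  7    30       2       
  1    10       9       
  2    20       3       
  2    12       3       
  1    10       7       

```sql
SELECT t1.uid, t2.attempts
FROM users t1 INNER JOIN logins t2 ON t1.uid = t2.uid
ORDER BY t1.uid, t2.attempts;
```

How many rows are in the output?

INNER JOIN keeps only pairs where the ON condition holds.
Matching on t1.uid = t2.uid.
- uid=2: 2 matching t2 row(s), so 2 row(s) emitted.
- uid=1: 2 matching t2 row(s), so 2 row(s) emitted.
- uid=9: no matching t2 row, dropped.
Total: 4 rows.

4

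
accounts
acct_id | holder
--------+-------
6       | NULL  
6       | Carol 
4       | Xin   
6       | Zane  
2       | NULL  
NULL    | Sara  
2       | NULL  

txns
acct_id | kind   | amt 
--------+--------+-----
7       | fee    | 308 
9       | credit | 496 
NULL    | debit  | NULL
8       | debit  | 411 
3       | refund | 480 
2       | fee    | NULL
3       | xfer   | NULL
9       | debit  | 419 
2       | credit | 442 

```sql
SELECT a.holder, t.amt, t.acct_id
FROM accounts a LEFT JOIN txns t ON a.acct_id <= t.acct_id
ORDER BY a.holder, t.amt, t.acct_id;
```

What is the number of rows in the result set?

33

LEFT JOIN keeps every row from `accounts`; unmatched rows get NULL for `txns`'s columns.
Matching on a.acct_id <= t.acct_id. A NULL in a compared column never satisfies the condition.
- acct_id=6: 4 matching t row(s), so 4 row(s) emitted.
- acct_id=6: 4 matching t row(s), so 4 row(s) emitted.
- acct_id=4: 4 matching t row(s), so 4 row(s) emitted.
- acct_id=6: 4 matching t row(s), so 4 row(s) emitted.
- acct_id=2: 8 matching t row(s), so 8 row(s) emitted.
- acct_id=NULL: no t row matches, row kept with t columns NULL.
- acct_id=2: 8 matching t row(s), so 8 row(s) emitted.
Total: 32 matched + 1 padded = 33 rows.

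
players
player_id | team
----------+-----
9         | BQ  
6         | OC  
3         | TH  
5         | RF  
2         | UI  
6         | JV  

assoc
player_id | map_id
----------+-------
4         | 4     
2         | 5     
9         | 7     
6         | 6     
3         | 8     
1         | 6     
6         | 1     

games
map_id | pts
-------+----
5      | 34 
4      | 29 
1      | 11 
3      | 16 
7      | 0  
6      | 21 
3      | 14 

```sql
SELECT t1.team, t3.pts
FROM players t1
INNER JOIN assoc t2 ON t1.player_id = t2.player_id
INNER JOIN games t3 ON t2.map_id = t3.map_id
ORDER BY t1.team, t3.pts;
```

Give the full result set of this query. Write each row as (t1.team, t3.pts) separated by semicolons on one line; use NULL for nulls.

(BQ, 0); (JV, 11); (JV, 21); (OC, 11); (OC, 21); (UI, 34)

Evaluate left to right. First `players t1 INNER JOIN assoc t2` on player_id: 7 row(s).
Then INNER JOIN `games t3` on map_id: keep only rows whose t2.map_id appears in t3.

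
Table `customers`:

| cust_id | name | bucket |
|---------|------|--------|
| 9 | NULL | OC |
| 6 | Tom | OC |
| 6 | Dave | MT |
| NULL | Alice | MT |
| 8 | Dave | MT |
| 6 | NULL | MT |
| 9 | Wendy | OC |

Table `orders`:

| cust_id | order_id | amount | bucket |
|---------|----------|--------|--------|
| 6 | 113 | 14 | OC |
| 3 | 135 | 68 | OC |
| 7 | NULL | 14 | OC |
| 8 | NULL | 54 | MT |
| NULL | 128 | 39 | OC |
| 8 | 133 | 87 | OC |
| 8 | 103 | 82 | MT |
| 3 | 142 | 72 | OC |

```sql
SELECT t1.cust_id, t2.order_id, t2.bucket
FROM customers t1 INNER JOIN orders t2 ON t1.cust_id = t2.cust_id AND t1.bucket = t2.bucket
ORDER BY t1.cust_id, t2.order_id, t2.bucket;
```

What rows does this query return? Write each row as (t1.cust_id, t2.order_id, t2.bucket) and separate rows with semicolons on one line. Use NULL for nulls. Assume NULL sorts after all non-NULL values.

INNER JOIN keeps only pairs where the ON condition holds.
Matching on t1.cust_id = t2.cust_id AND t1.bucket = t2.bucket. A NULL in a compared column never satisfies the condition.
- t1 (cust_id=9, bucket=OC) has no partner → excluded.
- t1 (cust_id=6, bucket=OC) pairs with 1 row(s) of t2.
- t1 (cust_id=6, bucket=MT) has no partner → excluded.
- t1 (cust_id=NULL, bucket=MT) has no partner → excluded.
- t1 (cust_id=8, bucket=MT) pairs with 2 row(s) of t2.
- t1 (cust_id=6, bucket=MT) has no partner → excluded.
- t1 (cust_id=9, bucket=OC) has no partner → excluded.
After projecting and ordering:
t1.cust_id | t2.order_id | t2.bucket
6 | 113 | OC
8 | 103 | MT
8 | NULL | MT

(6, 113, OC); (8, 103, MT); (8, NULL, MT)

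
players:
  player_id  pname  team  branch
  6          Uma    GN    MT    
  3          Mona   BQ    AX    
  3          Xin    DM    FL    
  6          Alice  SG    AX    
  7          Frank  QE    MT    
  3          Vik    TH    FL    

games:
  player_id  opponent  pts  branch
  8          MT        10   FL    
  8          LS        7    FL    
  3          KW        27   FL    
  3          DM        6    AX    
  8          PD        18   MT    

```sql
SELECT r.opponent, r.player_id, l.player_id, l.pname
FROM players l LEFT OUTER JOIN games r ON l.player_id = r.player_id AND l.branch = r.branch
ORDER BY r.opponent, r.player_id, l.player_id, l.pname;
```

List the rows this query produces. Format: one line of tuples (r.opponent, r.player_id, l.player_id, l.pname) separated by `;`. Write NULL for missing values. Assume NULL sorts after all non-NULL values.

(DM, 3, 3, Mona); (KW, 3, 3, Vik); (KW, 3, 3, Xin); (NULL, NULL, 6, Alice); (NULL, NULL, 6, Uma); (NULL, NULL, 7, Frank)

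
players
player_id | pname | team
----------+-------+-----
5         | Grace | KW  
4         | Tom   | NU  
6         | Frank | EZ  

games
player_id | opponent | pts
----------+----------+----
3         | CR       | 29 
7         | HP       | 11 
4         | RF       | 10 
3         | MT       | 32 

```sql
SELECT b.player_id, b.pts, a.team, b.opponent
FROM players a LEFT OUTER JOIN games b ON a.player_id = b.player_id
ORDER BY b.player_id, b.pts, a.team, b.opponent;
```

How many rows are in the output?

3

LEFT JOIN keeps every row from `players`; unmatched rows get NULL for `games`'s columns.
Matching on a.player_id = b.player_id.
Matched pairs: 1; unmatched a rows kept: 2.
Total: 1 matched + 2 padded = 3 rows.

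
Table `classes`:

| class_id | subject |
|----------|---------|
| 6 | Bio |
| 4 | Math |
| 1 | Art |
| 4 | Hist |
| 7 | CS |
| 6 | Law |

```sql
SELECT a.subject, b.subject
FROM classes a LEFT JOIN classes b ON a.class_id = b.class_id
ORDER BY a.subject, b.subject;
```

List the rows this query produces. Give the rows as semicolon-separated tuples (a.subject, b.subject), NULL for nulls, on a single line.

(Art, Art); (Bio, Bio); (Bio, Law); (CS, CS); (Hist, Hist); (Hist, Math); (Law, Bio); (Law, Law); (Math, Hist); (Math, Math)

LEFT JOIN keeps every row from `classes a`; unmatched rows get NULL for `classes b`'s columns.
Matching on a.class_id = b.class_id.
- a (class_id=6) pairs with 2 row(s) of b.
- a (class_id=4) pairs with 2 row(s) of b.
- a (class_id=1) pairs with 1 row(s) of b.
- a (class_id=4) pairs with 2 row(s) of b.
- a (class_id=7) pairs with 1 row(s) of b.
- a (class_id=6) pairs with 2 row(s) of b.
After projecting and ordering:
a.subject | b.subject
Art | Art
Bio | Bio
Bio | Law
CS | CS
Hist | Hist
Hist | Math
Law | Bio
Law | Law
Math | Hist
Math | Math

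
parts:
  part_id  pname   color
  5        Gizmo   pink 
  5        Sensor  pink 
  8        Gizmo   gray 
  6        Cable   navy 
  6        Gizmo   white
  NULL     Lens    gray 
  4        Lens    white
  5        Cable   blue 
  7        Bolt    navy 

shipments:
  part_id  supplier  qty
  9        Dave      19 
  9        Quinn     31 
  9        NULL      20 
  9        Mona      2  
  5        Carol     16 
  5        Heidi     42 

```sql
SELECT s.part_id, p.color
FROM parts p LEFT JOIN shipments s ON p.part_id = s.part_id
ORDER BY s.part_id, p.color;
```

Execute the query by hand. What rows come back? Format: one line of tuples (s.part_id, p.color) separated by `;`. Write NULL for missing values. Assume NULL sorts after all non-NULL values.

(5, blue); (5, blue); (5, pink); (5, pink); (5, pink); (5, pink); (NULL, gray); (NULL, gray); (NULL, navy); (NULL, navy); (NULL, white); (NULL, white)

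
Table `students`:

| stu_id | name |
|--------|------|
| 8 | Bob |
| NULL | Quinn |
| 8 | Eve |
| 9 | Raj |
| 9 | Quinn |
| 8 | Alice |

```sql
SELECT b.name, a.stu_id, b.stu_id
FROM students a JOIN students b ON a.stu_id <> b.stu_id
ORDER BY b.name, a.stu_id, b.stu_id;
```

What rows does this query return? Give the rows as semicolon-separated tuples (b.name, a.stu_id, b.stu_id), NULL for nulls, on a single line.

(Alice, 9, 8); (Alice, 9, 8); (Bob, 9, 8); (Bob, 9, 8); (Eve, 9, 8); (Eve, 9, 8); (Quinn, 8, 9); (Quinn, 8, 9); (Quinn, 8, 9); (Raj, 8, 9); (Raj, 8, 9); (Raj, 8, 9)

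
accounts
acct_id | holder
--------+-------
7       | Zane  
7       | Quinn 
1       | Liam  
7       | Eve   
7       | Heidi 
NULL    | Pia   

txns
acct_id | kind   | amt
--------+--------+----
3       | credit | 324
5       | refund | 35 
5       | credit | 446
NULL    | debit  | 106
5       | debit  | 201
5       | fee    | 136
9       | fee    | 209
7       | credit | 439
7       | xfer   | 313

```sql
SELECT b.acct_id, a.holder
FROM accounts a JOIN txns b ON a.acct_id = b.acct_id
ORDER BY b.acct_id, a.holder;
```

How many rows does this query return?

8

INNER JOIN keeps only pairs where the ON condition holds.
Matching on a.acct_id = b.acct_id. A NULL in a compared column never satisfies the condition.
Matched pairs: 8.
Total: 8 rows.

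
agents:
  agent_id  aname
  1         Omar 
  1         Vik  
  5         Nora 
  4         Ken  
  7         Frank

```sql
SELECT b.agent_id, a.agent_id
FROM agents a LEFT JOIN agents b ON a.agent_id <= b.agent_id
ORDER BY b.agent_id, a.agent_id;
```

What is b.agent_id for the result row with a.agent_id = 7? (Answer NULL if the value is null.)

7

LEFT JOIN keeps every row from `agents a`; unmatched rows get NULL for `agents b`'s columns.
Matching on a.agent_id <= b.agent_id.
Matched pairs: 16; unmatched a rows kept: 0.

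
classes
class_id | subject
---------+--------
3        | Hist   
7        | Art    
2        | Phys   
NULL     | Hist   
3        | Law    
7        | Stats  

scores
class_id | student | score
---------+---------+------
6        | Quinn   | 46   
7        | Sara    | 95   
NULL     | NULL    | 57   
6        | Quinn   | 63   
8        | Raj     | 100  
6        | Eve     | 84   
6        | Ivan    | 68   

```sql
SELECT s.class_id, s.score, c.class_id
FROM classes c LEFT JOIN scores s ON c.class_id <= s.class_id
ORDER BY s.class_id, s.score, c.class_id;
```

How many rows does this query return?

LEFT JOIN keeps every row from `classes`; unmatched rows get NULL for `scores`'s columns.
Matching on c.class_id <= s.class_id. A NULL in a compared column never satisfies the condition.
Matched pairs: 22; unmatched c rows kept: 1.
Total: 22 matched + 1 padded = 23 rows.

23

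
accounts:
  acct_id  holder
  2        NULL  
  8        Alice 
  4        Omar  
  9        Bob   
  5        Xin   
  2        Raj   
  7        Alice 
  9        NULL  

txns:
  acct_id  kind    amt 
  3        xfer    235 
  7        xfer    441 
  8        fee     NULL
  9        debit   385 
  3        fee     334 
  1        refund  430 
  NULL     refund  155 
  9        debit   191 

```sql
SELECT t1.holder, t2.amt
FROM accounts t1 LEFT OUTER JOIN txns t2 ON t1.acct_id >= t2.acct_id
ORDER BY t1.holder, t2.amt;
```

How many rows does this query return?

LEFT JOIN keeps every row from `accounts`; unmatched rows get NULL for `txns`'s columns.
Matching on t1.acct_id >= t2.acct_id. A NULL in a compared column never satisfies the condition.
Matched pairs: 31; unmatched t1 rows kept: 0.
Total: 31 rows.

31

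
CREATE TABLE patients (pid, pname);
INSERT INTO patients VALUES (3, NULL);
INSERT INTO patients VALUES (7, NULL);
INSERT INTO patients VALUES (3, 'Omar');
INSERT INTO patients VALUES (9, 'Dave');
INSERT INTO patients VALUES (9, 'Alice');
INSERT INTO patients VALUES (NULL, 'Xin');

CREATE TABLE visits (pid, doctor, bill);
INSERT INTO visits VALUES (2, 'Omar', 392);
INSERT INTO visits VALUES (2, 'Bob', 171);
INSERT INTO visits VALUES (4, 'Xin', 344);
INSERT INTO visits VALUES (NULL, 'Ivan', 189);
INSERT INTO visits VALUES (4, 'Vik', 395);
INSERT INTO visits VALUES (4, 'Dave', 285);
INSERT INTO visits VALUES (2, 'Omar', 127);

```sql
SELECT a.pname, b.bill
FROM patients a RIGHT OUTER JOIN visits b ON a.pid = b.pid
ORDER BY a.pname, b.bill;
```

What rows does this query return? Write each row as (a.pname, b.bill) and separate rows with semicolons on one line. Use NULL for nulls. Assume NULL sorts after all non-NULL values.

(NULL, 127); (NULL, 171); (NULL, 189); (NULL, 285); (NULL, 344); (NULL, 392); (NULL, 395)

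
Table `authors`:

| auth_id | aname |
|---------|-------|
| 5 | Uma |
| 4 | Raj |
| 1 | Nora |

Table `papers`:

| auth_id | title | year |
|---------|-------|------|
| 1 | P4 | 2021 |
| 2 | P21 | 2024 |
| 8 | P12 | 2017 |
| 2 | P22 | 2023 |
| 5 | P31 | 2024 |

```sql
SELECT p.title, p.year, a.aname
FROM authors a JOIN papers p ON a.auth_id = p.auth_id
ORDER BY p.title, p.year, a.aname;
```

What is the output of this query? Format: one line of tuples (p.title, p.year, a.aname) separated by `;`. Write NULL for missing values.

INNER JOIN keeps only pairs where the ON condition holds.
Matching on a.auth_id = p.auth_id.
- auth_id=5: 1 matching p row(s), so 1 row(s) emitted.
- auth_id=4: no matching p row, dropped.
- auth_id=1: 1 matching p row(s), so 1 row(s) emitted.
After projecting and ordering:
p.title | p.year | a.aname
P31 | 2024 | Uma
P4 | 2021 | Nora

(P31, 2024, Uma); (P4, 2021, Nora)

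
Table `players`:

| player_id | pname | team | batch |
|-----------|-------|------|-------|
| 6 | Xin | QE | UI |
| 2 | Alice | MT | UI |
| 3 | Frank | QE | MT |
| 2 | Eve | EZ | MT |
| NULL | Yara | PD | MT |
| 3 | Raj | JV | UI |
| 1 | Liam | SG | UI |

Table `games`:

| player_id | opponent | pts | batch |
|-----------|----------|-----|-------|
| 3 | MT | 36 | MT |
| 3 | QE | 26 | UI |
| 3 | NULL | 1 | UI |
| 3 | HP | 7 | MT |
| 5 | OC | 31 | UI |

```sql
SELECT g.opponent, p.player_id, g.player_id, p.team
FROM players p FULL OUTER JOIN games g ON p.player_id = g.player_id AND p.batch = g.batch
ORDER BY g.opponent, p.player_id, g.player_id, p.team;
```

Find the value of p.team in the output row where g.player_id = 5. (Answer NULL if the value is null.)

NULL

FULL OUTER JOIN keeps every row from both sides; unmatched rows get NULL for the other side's columns.
Matching on p.player_id = g.player_id AND p.batch = g.batch. A NULL in a compared column never satisfies the condition.
- p (player_id=6, batch=UI) has no partner → padded with NULL.
- p (player_id=2, batch=UI) has no partner → padded with NULL.
- p (player_id=3, batch=MT) pairs with 2 row(s) of g.
- p (player_id=2, batch=MT) has no partner → padded with NULL.
- p (player_id=NULL, batch=MT) has no partner → padded with NULL.
- p (player_id=3, batch=UI) pairs with 2 row(s) of g.
- p (player_id=1, batch=UI) has no partner → padded with NULL.
- plus 1 unmatched g row(s), each kept with NULL p columns.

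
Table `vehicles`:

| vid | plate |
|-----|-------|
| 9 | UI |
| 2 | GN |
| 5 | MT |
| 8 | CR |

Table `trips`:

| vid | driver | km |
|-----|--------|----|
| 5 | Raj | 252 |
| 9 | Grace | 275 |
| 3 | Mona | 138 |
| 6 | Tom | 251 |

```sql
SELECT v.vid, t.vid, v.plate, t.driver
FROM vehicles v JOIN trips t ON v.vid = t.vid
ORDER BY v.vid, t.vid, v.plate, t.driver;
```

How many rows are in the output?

2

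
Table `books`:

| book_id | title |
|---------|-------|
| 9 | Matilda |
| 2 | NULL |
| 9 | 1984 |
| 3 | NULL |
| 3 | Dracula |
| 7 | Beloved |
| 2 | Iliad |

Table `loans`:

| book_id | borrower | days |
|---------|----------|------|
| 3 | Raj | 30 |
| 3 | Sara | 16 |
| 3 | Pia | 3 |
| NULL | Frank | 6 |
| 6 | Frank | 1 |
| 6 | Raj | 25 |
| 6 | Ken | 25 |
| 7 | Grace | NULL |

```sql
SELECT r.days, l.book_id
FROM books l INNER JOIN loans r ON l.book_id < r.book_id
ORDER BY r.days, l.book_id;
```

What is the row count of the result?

22

INNER JOIN keeps only pairs where the ON condition holds.
Matching on l.book_id < r.book_id. A NULL in a compared column never satisfies the condition.
- l[0] book_id=9 → no match; dropped.
- l[1] book_id=2 → 7 match(es) in r → 7 row(s).
- l[2] book_id=9 → no match; dropped.
- l[3] book_id=3 → 4 match(es) in r → 4 row(s).
- l[4] book_id=3 → 4 match(es) in r → 4 row(s).
- l[5] book_id=7 → no match; dropped.
- l[6] book_id=2 → 7 match(es) in r → 7 row(s).
Total: 22 rows.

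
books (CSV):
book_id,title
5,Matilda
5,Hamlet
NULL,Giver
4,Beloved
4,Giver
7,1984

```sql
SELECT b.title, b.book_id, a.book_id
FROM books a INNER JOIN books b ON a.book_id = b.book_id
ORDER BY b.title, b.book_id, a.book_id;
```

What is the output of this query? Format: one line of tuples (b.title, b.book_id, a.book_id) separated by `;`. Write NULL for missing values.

(1984, 7, 7); (Beloved, 4, 4); (Beloved, 4, 4); (Giver, 4, 4); (Giver, 4, 4); (Hamlet, 5, 5); (Hamlet, 5, 5); (Matilda, 5, 5); (Matilda, 5, 5)

INNER JOIN keeps only pairs where the ON condition holds.
Matching on a.book_id = b.book_id. A NULL in a compared column never satisfies the condition.
Matched pairs: 9.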